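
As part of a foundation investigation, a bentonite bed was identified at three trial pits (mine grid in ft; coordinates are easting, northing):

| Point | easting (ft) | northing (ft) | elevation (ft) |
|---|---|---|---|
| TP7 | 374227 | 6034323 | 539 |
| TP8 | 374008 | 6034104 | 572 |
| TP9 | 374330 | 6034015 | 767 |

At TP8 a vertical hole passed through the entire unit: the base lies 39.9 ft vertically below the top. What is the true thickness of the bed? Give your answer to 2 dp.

32.09 ft

Let the plane be z = a·easting + b·northing + c.
TP8−TP7: −219a − 219b = 33;  TP9−TP7: 103a − 308b = 228.
Solving gives a = 0.44182, b = −0.59251.
|∇z| = √(a²+b²) = 0.73910, so dip δ = arctan(0.73910) = 36.47°.
True thickness = vertical thickness × cos δ = 39.9 × cos 36.47° = 32.09 ft.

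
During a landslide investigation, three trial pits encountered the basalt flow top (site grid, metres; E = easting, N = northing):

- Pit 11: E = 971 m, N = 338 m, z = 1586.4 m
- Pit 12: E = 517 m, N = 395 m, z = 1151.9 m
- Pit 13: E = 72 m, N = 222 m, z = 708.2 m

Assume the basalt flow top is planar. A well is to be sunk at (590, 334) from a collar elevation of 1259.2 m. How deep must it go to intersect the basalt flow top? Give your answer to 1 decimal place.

Let the plane be z = a·E + b·N + c.
Pit 12−Pit 11: −454a + 57b = −434.5;  Pit 13−Pit 11: −899a − 116b = −878.2.
Solving gives a = 0.96682, b = 0.07783.
Then c = 1586.4 − a·971 − b·338 = 621.31.
At (590, 334): z_contact = 570.42 + 26.00 + 621.31 = 1217.73 m.
Depth below ground = 1259.2 − 1217.73 = 41.5 m.

41.5 m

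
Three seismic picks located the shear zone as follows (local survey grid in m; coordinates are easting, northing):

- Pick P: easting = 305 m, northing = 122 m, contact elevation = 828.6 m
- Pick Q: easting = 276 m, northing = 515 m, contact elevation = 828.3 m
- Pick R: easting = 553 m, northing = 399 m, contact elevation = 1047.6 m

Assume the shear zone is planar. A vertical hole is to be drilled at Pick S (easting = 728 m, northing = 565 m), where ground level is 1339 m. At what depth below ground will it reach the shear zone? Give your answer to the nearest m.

Two edge vectors: Pick P→Pick Q = (-29, 393, -0.3), Pick P→Pick R = (248, 277, 219).
Normal n = (Pick P→Pick Q) × (Pick P→Pick R) = (86150.1, 6276.6, -105497).
So ∂z/∂easting = −n_x/n_z = 0.81661 and ∂z/∂northing = −n_y/n_z = 0.05950.
Intercept c from Pick P: 828.6 − 249.07 − 7.26 = 572.27.
At (728, 565): z_contact = 594.5 + 33.6 + 572.27 = 1200.4 m.
Depth below ground = 1339 − 1200.4 = 139 m.

139 m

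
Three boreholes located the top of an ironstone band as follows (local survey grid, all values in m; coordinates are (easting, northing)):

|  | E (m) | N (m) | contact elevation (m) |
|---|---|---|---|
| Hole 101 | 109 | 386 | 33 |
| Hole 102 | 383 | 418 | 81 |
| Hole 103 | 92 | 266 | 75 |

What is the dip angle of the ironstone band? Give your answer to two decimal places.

Let the plane be z = a·E + b·N + c.
Hole 102−Hole 101: 274a + 32b = 48;  Hole 103−Hole 101: −17a − 120b = 42.
Solving gives a = 0.21969, b = −0.38112.
Gradient magnitude |∇z| = √(a² + b²) = √(0.04827 + 0.14525) = 0.43991.
True dip = arctan(0.43991) = 23.75°, dipping toward NNW (azimuth ≈ 330°).

23.75°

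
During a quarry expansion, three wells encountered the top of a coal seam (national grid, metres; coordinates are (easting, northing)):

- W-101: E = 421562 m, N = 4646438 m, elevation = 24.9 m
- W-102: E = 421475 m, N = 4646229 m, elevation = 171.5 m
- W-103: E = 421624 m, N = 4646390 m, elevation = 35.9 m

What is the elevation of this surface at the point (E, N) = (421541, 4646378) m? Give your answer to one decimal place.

65.9 m

Two edge vectors: W-101→W-102 = (-87, -209, 146.6), W-101→W-103 = (62, -48, 11).
Normal n = (W-101→W-102) × (W-101→W-103) = (4737.8, 10046.2, 17134).
So ∂z/∂E = −n_x/n_z = −0.276514533 and ∂z/∂N = −n_y/n_z = −0.586331271.
Intercept c from W-101: 24.9 + 116568.02 + 2724351.90 = 2840944.82.
At (421541, 4646378): z = −116562.2 − 2724316.7 + 2840944.82 = 65.9 m.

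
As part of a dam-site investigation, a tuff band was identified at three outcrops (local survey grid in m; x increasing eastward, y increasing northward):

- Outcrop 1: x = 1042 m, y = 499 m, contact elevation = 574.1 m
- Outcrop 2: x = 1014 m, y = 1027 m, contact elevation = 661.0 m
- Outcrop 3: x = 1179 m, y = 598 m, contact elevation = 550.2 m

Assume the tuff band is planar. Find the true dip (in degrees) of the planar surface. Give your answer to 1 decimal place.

17.7°

Let the plane be z = a·x + b·y + c.
Outcrop 2−Outcrop 1: −28a + 528b = 86.9;  Outcrop 3−Outcrop 1: 137a + 99b = −23.9.
Solving gives a = −0.28256, b = 0.14960.
Gradient magnitude |∇z| = √(a² + b²) = √(0.07984 + 0.02238) = 0.31972.
True dip = arctan(0.31972) = 17.7°, dipping toward ESE (azimuth ≈ 118°).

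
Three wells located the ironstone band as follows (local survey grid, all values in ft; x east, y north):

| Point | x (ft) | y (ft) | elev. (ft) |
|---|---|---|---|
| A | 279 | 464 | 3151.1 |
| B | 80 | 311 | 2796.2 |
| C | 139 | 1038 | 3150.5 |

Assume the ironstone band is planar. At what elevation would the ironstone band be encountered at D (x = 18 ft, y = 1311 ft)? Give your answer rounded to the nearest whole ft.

Two edge vectors: A→B = (-199, -153, -354.9), A→C = (-140, 574, -0.6).
Normal n = (A→B) × (A→C) = (203804.4, 49566.6, -135646).
So ∂z/∂x = −n_x/n_z = 1.50247 and ∂z/∂y = −n_y/n_z = 0.36541.
Intercept c from A: 3151.1 − 419.19 − 169.55 = 2562.36.
At (18, 1311): z = 27.0 + 479.1 + 2562.36 = 3068.5 ft.

3068 ft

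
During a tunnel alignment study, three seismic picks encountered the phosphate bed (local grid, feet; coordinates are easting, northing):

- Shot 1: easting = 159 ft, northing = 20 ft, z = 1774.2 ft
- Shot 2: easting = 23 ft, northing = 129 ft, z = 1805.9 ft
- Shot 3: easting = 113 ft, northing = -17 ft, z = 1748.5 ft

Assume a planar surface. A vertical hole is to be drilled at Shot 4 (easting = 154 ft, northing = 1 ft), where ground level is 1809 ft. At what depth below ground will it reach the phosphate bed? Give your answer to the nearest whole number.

45 ft

Let the plane be z = a·easting + b·northing + c.
Shot 2−Shot 1: −136a + 109b = 31.7;  Shot 3−Shot 1: −46a − 37b = −25.7.
Solving gives a = 0.16209, b = 0.49307.
Then c = 1774.2 − a·159 − b·20 = 1738.57.
At (154, 1): z_contact = 25.0 + 0.5 + 1738.57 = 1764.0 ft.
Depth below ground = 1809 − 1764.0 = 45 ft.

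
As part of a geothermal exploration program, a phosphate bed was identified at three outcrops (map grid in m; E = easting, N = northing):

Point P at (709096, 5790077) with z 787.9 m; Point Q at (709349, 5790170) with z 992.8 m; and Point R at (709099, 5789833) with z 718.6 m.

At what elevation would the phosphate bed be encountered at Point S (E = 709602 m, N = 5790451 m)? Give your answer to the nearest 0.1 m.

1252.7 m

Two edge vectors: Point P→Point Q = (253, 93, 204.9), Point P→Point R = (3, -244, -69.3).
Normal n = (Point P→Point Q) × (Point P→Point R) = (43550.7, 18147.6, -62011).
So ∂z/∂E = −n_x/n_z = 0.702306042 and ∂z/∂N = −n_y/n_z = 0.292651304.
Intercept c from Point P: 787.9 − 498002.41 − 1694473.58 = −2191688.09.
At (709602, 5790451): z = 498357.8 + 1694583.0 − 2191688.09 = 1252.7 m.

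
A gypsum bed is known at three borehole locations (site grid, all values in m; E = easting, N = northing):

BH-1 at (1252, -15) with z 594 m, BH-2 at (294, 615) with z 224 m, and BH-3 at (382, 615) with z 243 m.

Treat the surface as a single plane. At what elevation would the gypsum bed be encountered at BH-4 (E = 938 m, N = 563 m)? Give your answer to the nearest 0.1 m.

376.5 m

Two edge vectors: BH-1→BH-2 = (-958, 630, -370), BH-1→BH-3 = (-870, 630, -351).
Normal n = (BH-1→BH-2) × (BH-1→BH-3) = (11970, -14358, -55440).
So ∂z/∂E = −n_x/n_z = 0.215909 and ∂z/∂N = −n_y/n_z = −0.258983.
Intercept c from BH-1: 594 − 270.32 − 3.88 = 319.80.
At (938, 563): z = 202.5 − 145.8 + 319.80 = 376.5 m.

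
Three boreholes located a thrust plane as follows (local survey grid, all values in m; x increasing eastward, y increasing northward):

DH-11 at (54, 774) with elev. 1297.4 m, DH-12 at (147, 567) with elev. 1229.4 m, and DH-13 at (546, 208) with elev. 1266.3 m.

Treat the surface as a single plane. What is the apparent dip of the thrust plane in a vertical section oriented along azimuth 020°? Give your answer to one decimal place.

Let the plane be z = a·x + b·y + c.
DH-12−DH-11: 93a − 207b = −68;  DH-13−DH-11: 492a − 566b = −31.1.
Solving gives a = 0.65135, b = 0.62114.
Unit vector along 020° is (sin 20°, cos 20°) = (0.3420, 0.9397).
Slope in that direction = a·(0.3420) + b·(0.9397) = 0.80645.
Apparent dip = arctan|0.80645| = 38.9° (true dip is 42.0°, so apparent ≤ true as expected).

38.9°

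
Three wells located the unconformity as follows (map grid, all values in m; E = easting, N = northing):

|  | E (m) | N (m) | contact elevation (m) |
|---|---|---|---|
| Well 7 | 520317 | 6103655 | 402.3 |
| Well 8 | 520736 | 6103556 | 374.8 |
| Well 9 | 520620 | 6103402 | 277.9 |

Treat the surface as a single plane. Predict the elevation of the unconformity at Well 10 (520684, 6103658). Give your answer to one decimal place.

Let the plane be z = a·E + b·N + c.
Well 8−Well 7: 419a − 99b = −27.5;  Well 9−Well 7: 303a − 253b = −124.4.
Solving gives a = 0.070492041, b = 0.576122879.
Then c = 402.3 − a·520317 − b·6103655 = −3552731.20.
At (520684, 6103658): z = 36704.1 + 3516457.0 − 3552731.20 = 429.9 m.

429.9 m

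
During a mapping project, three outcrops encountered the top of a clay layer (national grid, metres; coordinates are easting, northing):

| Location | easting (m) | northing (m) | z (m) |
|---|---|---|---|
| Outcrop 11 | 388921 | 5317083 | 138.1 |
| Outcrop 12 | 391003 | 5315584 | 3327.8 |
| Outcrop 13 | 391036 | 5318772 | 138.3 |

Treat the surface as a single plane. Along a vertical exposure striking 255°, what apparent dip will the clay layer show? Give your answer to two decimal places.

Let the plane be z = a·easting + b·northing + c.
Outcrop 12−Outcrop 11: 2082a − 1499b = 3189.7;  Outcrop 13−Outcrop 11: 2115a + 1689b = 0.2.
Solving gives a = 0.80571, b = −1.00881.
Unit vector along 255° is (sin 255°, cos 255°) = (-0.9659, -0.2588).
Slope in that direction = a·(-0.9659) + b·(-0.2588) = −0.51716.
Apparent dip = arctan|0.51716| = 27.35° (true dip is 52.2°, so apparent ≤ true as expected).

27.35°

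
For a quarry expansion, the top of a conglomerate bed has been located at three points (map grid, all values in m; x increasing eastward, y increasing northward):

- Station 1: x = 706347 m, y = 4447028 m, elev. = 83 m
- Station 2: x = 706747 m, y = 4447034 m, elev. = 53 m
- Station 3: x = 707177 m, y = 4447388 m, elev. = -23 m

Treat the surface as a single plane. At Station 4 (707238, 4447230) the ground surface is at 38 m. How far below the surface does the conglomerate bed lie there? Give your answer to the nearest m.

Two edge vectors: Station 1→Station 2 = (400, 6, -30), Station 1→Station 3 = (830, 360, -106).
Normal n = (Station 1→Station 2) × (Station 1→Station 3) = (10164, 17500, 139020).
So ∂z/∂x = −n_x/n_z = −0.07311178 and ∂z/∂y = −n_y/n_z = −0.12588117.
Intercept c from Station 1: 83 + 51642.29 + 559797.08 = 611522.37.
At (707238, 4447230): z_contact = −51707.4 − 559822.5 + 611522.37 = -7.6 m.
Depth below ground = 38 − (-7.6) = 46 m.

46 m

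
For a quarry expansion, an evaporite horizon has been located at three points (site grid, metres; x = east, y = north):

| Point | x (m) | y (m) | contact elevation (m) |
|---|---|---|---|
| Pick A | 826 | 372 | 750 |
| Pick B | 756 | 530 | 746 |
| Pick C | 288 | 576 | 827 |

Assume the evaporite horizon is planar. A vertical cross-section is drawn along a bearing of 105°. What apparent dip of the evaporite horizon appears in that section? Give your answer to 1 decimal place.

Let the plane be z = a·x + b·y + c.
Pick B−Pick A: −70a + 158b = −4;  Pick C−Pick A: −538a + 204b = 77.
Solving gives a = −0.18356, b = −0.10664.
Unit vector along 105° is (sin 105°, cos 105°) = (0.9659, -0.2588).
Slope in that direction = a·(0.9659) + b·(-0.2588) = −0.14970.
Apparent dip = arctan|0.14970| = 8.5° (true dip is 12.0°, so apparent ≤ true as expected).

8.5°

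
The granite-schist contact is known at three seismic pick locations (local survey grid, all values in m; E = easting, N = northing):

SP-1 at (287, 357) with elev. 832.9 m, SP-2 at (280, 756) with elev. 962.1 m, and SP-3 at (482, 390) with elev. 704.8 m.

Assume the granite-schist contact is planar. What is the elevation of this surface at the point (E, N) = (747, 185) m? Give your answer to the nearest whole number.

453 m

Let the plane be z = a·E + b·N + c.
SP-2−SP-1: −7a + 399b = 129.2;  SP-3−SP-1: 195a + 33b = −128.1.
Solving gives a = −0.70961, b = 0.31136.
Then c = 832.9 − a·287 − b·357 = 925.40.
At (747, 185): z = −530.1 + 57.6 + 925.40 = 452.9 m.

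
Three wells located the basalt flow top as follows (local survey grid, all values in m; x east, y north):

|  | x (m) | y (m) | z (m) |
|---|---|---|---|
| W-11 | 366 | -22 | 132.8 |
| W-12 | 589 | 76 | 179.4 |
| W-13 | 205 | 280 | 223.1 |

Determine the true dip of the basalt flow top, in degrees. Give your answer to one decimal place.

Two edge vectors: W-11→W-12 = (223, 98, 46.6), W-11→W-13 = (-161, 302, 90.3).
Normal n = (W-11→W-12) × (W-11→W-13) = (-5223.8, -27639.5, 83124).
So ∂z/∂x = −n_x/n_z = 0.06284 and ∂z/∂y = −n_y/n_z = 0.33251.
Gradient magnitude |∇z| = √(a² + b²) = √(0.00395 + 0.11056) = 0.33840.
True dip = arctan(0.33840) = 18.7°, dipping toward S (azimuth ≈ 191°).

18.7°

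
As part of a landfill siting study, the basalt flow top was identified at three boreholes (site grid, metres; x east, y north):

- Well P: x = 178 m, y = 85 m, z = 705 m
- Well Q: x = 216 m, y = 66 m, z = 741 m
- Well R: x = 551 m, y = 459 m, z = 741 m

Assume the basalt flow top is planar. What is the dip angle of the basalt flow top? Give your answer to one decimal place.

41.1°

Two edge vectors: Well P→Well Q = (38, -19, 36), Well P→Well R = (373, 374, 36).
Normal n = (Well P→Well Q) × (Well P→Well R) = (-14148, 12060, 21299).
So ∂z/∂x = −n_x/n_z = 0.66426 and ∂z/∂y = −n_y/n_z = −0.56622.
Gradient magnitude |∇z| = √(a² + b²) = √(0.44124 + 0.32061) = 0.87284.
True dip = arctan(0.87284) = 41.1°, dipping toward NW (azimuth ≈ 310°).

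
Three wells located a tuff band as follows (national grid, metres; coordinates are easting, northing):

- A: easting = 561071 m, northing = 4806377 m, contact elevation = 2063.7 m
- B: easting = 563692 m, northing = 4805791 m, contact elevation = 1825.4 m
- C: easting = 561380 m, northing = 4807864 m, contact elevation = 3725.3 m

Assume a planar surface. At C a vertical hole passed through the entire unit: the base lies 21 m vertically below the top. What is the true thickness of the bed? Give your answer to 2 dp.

14.15 m

Let the plane be z = a·easting + b·northing + c.
B−A: 2621a − 586b = −238.3;  C−A: 309a + 1487b = 1661.6.
Solving gives a = 0.15186, b = 1.08586.
|∇z| = √(a²+b²) = 1.09643, so dip δ = arctan(1.09643) = 47.63°.
True thickness = vertical thickness × cos δ = 21 × cos 47.63° = 14.15 m.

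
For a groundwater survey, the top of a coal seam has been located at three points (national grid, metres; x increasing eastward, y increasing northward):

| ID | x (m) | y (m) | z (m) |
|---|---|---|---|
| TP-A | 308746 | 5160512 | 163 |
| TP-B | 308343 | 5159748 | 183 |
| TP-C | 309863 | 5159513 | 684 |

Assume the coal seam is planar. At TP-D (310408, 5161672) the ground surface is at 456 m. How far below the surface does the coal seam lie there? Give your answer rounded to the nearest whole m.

7 m

Two edge vectors: TP-A→TP-B = (-403, -764, 20), TP-A→TP-C = (1117, -999, 521).
Normal n = (TP-A→TP-B) × (TP-A→TP-C) = (-378064, 232303, 1255985).
So ∂z/∂x = −n_x/n_z = 0.30100996 and ∂z/∂y = −n_y/n_z = −0.18495683.
Intercept c from TP-A: 163 − 92935.62 + 954471.92 = 861699.30.
At (310408, 5161672): z_contact = 93435.9 − 954686.5 + 861699.30 = 448.7 m.
Depth below ground = 456 − 448.7 = 7 m.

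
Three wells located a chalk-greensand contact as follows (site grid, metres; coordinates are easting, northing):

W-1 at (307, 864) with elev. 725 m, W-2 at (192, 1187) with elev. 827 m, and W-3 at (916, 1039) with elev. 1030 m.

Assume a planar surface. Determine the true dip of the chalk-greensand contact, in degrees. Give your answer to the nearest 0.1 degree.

Let the plane be z = a·easting + b·northing + c.
W-2−W-1: −115a + 323b = 102;  W-3−W-1: 609a + 175b = 305.
Solving gives a = 0.37202, b = 0.44824.
Gradient magnitude |∇z| = √(a² + b²) = √(0.13840 + 0.20092) = 0.58251.
True dip = arctan(0.58251) = 30.2°, dipping toward SW (azimuth ≈ 220°).

30.2°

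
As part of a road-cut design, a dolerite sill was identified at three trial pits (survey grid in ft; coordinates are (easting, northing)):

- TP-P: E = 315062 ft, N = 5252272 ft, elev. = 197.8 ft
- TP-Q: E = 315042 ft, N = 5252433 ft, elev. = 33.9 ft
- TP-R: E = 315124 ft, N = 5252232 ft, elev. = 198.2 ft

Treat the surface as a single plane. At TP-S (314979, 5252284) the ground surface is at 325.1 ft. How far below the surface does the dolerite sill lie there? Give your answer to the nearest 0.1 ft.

81.9 ft

Two edge vectors: TP-P→TP-Q = (-20, 161, -163.9), TP-P→TP-R = (62, -40, 0.4).
Normal n = (TP-P→TP-Q) × (TP-P→TP-R) = (-6491.6, -10153.8, -9182).
So ∂z/∂E = −n_x/n_z = −0.706991941 and ∂z/∂N = −n_y/n_z = −1.105837508.
Intercept c from TP-P: 197.8 + 222746.29 + 5808159.38 = 6031103.48.
At (314979, 5252284): z_contact = −222687.61 − 5808172.65 + 6031103.48 = 243.21 ft.
Depth below ground = 325.1 − 243.21 = 81.9 ft.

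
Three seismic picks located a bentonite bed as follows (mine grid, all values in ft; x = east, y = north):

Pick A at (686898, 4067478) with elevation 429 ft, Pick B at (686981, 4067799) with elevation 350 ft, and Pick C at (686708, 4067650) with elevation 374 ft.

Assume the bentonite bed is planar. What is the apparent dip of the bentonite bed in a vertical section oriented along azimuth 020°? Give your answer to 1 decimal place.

12.7°

Let the plane be z = a·x + b·y + c.
Pick B−Pick A: 83a + 321b = −79;  Pick C−Pick A: −190a + 172b = −55.
Solving gives a = 0.05404, b = −0.26008.
Unit vector along 020° is (sin 20°, cos 20°) = (0.3420, 0.9397).
Slope in that direction = a·(0.3420) + b·(0.9397) = −0.22591.
Apparent dip = arctan|0.22591| = 12.7° (true dip is 14.9°, so apparent ≤ true as expected).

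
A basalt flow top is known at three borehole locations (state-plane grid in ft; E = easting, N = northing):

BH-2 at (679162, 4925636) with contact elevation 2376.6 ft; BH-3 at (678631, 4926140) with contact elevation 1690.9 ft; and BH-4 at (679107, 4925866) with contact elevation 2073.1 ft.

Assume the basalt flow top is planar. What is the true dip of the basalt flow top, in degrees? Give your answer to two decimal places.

Let the plane be z = a·E + b·N + c.
BH-3−BH-2: −531a + 504b = −685.7;  BH-4−BH-2: −55a + 230b = −303.5.
Solving gives a = 0.05028, b = −1.30754.
Gradient magnitude |∇z| = √(a² + b²) = √(0.00253 + 1.70966) = 1.30851.
True dip = arctan(1.30851) = 52.61°, dipping toward N (azimuth ≈ 358°).

52.61°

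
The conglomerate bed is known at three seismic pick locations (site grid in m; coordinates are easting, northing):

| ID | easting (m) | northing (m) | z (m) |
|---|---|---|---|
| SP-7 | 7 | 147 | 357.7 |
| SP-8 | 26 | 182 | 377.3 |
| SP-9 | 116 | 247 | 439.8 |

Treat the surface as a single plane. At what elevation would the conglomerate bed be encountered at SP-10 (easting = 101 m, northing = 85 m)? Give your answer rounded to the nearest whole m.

384 m

Two edge vectors: SP-7→SP-8 = (19, 35, 19.6), SP-7→SP-9 = (109, 100, 82.1).
Normal n = (SP-7→SP-8) × (SP-7→SP-9) = (913.5, 576.5, -1915).
So ∂z/∂easting = −n_x/n_z = 0.47702 and ∂z/∂northing = −n_y/n_z = 0.30104.
Intercept c from SP-7: 357.7 − 3.34 − 44.25 = 310.11.
At (101, 85): z = 48.2 + 25.6 + 310.11 = 383.9 m.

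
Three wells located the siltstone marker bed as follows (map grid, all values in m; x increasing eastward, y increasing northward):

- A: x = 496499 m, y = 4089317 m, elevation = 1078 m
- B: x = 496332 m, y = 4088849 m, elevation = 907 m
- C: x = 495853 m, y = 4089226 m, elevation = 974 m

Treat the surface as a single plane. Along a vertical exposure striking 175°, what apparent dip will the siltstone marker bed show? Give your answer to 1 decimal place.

17.4°

Let the plane be z = a·x + b·y + c.
B−A: −167a − 468b = −171;  C−A: −646a − 91b = −104.
Solving gives a = 0.11532, b = 0.32424.
Unit vector along 175° is (sin 175°, cos 175°) = (0.0872, -0.9962).
Slope in that direction = a·(0.0872) + b·(-0.9962) = −0.31295.
Apparent dip = arctan|0.31295| = 17.4° (true dip is 19.0°, so apparent ≤ true as expected).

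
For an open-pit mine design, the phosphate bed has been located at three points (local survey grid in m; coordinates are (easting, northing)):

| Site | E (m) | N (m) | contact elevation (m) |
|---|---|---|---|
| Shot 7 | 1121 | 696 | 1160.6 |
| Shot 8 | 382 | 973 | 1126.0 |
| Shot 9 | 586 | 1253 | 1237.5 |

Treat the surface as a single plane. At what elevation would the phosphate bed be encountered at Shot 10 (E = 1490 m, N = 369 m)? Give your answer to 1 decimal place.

1123.9 m

Let the plane be z = a·E + b·N + c.
Shot 8−Shot 7: −739a + 277b = −34.6;  Shot 9−Shot 7: −535a + 557b = 76.9.
Solving gives a = 0.154021, b = 0.285999.
Then c = 1160.6 − a·1121 − b·696 = 788.89.
At (1490, 369): z = 229.5 + 105.5 + 788.89 = 1123.9 m.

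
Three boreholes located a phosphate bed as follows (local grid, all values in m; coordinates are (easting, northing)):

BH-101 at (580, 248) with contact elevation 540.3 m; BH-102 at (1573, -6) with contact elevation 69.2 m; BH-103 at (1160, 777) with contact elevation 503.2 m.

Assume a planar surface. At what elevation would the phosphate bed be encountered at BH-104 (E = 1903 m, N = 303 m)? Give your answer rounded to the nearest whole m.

Two edge vectors: BH-101→BH-102 = (993, -254, -471.1), BH-101→BH-103 = (580, 529, -37.1).
Normal n = (BH-101→BH-102) × (BH-101→BH-103) = (258635.3, -236397.7, 672617).
So ∂z/∂E = −n_x/n_z = −0.38452 and ∂z/∂N = −n_y/n_z = 0.35146.
Intercept c from BH-101: 540.3 + 223.02 − 87.16 = 676.16.
At (1903, 303): z = −731.7 + 106.5 + 676.16 = 50.9 m.

51 m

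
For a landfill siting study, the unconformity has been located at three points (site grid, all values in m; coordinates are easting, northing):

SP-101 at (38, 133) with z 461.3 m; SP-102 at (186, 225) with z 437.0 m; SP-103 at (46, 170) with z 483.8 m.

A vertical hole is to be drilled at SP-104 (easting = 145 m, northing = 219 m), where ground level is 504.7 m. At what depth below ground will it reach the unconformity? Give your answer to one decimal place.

46.5 m

Two edge vectors: SP-101→SP-102 = (148, 92, -24.3), SP-101→SP-103 = (8, 37, 22.5).
Normal n = (SP-101→SP-102) × (SP-101→SP-103) = (2969.1, -3524.4, 4740).
So ∂z/∂easting = −n_x/n_z = −0.62639 and ∂z/∂northing = −n_y/n_z = 0.74354.
Intercept c from SP-101: 461.3 + 23.80 − 98.89 = 386.21.
At (145, 219): z_contact = −90.83 + 162.84 + 386.21 = 458.22 m.
Depth below ground = 504.7 − 458.22 = 46.5 m.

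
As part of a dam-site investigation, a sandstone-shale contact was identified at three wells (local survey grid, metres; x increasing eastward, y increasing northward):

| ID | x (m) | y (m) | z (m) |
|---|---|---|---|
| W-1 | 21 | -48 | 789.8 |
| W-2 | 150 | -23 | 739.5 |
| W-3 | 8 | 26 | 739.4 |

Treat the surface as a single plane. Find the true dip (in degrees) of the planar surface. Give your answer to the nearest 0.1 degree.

Two edge vectors: W-1→W-2 = (129, 25, -50.3), W-1→W-3 = (-13, 74, -50.4).
Normal n = (W-1→W-2) × (W-1→W-3) = (2462.2, 7155.5, 9871).
So ∂z/∂x = −n_x/n_z = −0.24944 and ∂z/∂y = −n_y/n_z = −0.72490.
Gradient magnitude |∇z| = √(a² + b²) = √(0.06222 + 0.52548) = 0.76662.
True dip = arctan(0.76662) = 37.5°, dipping toward NNE (azimuth ≈ 019°).

37.5°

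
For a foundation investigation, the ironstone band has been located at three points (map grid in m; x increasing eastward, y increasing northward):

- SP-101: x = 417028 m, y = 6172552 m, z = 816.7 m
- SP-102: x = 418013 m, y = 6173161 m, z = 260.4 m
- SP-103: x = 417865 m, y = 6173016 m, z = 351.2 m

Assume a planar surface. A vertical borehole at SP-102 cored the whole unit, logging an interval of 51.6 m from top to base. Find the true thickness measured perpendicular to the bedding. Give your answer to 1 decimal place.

46.2 m

Let the plane be z = a·x + b·y + c.
SP-102−SP-101: 985a + 609b = −556.3;  SP-103−SP-101: 837a + 464b = −465.5.
Solving gives a = −0.48140, b = −0.13485.
|∇z| = √(a²+b²) = 0.49993, so dip δ = arctan(0.49993) = 26.56°.
True thickness = vertical thickness × cos δ = 51.6 × cos 26.56° = 46.2 m.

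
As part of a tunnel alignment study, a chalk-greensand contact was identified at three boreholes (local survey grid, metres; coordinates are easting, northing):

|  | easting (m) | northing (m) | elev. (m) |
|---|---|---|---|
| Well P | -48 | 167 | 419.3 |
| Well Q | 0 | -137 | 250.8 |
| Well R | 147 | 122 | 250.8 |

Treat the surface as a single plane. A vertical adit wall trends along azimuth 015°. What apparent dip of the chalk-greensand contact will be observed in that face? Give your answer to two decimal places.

Let the plane be z = a·easting + b·northing + c.
Well Q−Well P: 48a − 304b = −168.5;  Well R−Well P: 195a − 45b = −168.5.
Solving gives a = −0.76403, b = 0.43364.
Unit vector along 015° is (sin 15°, cos 15°) = (0.2588, 0.9659).
Slope in that direction = a·(0.2588) + b·(0.9659) = 0.22112.
Apparent dip = arctan|0.22112| = 12.47° (true dip is 41.3°, so apparent ≤ true as expected).

12.47°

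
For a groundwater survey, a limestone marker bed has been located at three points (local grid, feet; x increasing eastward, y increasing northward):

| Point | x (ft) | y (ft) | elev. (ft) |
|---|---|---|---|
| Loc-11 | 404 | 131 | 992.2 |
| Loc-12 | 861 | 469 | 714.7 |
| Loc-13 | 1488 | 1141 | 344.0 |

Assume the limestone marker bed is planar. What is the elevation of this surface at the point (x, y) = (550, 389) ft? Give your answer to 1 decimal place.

Two edge vectors: Loc-11→Loc-12 = (457, 338, -277.5), Loc-11→Loc-13 = (1084, 1010, -648.2).
Normal n = (Loc-11→Loc-12) × (Loc-11→Loc-13) = (61183.4, -4582.6, 95178).
So ∂z/∂x = −n_x/n_z = −0.642831 and ∂z/∂y = −n_y/n_z = 0.048148.
Intercept c from Loc-11: 992.2 + 259.70 − 6.31 = 1245.60.
At (550, 389): z = −353.6 + 18.7 + 1245.60 = 910.8 ft.

910.8 ft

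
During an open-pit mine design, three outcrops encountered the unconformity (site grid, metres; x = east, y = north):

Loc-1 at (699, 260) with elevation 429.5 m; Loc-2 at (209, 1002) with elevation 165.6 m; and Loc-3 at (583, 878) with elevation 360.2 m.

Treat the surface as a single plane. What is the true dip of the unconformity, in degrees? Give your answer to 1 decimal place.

Two edge vectors: Loc-1→Loc-2 = (-490, 742, -263.9), Loc-1→Loc-3 = (-116, 618, -69.3).
Normal n = (Loc-1→Loc-2) × (Loc-1→Loc-3) = (111669.6, -3344.6, -216748).
So ∂z/∂x = −n_x/n_z = 0.51520 and ∂z/∂y = −n_y/n_z = −0.01543.
Gradient magnitude |∇z| = √(a² + b²) = √(0.26544 + 0.00024) = 0.51544.
True dip = arctan(0.51544) = 27.3°, dipping toward W (azimuth ≈ 272°).

27.3°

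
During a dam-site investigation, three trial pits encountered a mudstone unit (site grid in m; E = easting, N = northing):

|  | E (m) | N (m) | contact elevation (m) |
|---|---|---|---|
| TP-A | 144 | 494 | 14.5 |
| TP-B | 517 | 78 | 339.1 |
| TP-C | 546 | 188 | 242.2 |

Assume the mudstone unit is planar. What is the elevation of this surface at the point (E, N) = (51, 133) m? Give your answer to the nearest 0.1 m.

Two edge vectors: TP-A→TP-B = (373, -416, 324.6), TP-A→TP-C = (402, -306, 227.7).
Normal n = (TP-A→TP-B) × (TP-A→TP-C) = (4604.4, 45557.1, 53094).
So ∂z/∂E = −n_x/n_z = −0.08672 and ∂z/∂N = −n_y/n_z = −0.85805.
Intercept c from TP-A: 14.5 + 12.49 + 423.87 = 450.86.
At (51, 133): z = −4.4 − 114.1 + 450.86 = 332.3 m.

332.3 m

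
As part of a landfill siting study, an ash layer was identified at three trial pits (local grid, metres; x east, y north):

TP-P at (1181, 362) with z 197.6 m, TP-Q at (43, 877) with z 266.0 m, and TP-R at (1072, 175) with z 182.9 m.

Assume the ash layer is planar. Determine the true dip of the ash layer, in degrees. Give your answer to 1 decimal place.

5.3°

Let the plane be z = a·x + b·y + c.
TP-Q−TP-P: −1138a + 515b = 68.4;  TP-R−TP-P: −109a − 187b = −14.7.
Solving gives a = −0.01941, b = 0.08992.
Gradient magnitude |∇z| = √(a² + b²) = √(0.00038 + 0.00809) = 0.09199.
True dip = arctan(0.09199) = 5.3°, dipping toward SSE (azimuth ≈ 168°).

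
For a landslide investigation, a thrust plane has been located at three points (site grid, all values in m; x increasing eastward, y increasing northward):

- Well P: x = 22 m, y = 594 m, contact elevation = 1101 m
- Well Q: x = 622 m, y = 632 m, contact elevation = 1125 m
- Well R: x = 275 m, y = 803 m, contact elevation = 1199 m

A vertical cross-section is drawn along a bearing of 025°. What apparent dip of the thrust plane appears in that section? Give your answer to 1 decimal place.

22.7°

Two edge vectors: Well P→Well Q = (600, 38, 24), Well P→Well R = (253, 209, 98).
Normal n = (Well P→Well Q) × (Well P→Well R) = (-1292, -52728, 115786).
So ∂z/∂x = −n_x/n_z = 0.01116 and ∂z/∂y = −n_y/n_z = 0.45539.
Unit vector along 025° is (sin 25°, cos 25°) = (0.4226, 0.9063).
Slope in that direction = a·(0.4226) + b·(0.9063) = 0.41744.
Apparent dip = arctan|0.41744| = 22.7° (true dip is 24.5°, so apparent ≤ true as expected).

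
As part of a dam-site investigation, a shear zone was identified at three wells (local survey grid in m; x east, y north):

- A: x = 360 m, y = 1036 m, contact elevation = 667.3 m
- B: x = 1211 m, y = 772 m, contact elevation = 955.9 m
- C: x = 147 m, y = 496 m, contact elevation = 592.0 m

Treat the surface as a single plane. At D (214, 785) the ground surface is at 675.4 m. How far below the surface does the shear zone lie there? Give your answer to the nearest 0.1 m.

59.1 m

Let the plane be z = a·x + b·y + c.
B−A: 851a − 264b = 288.6;  C−A: −213a − 540b = −75.3.
Solving gives a = 0.340699, b = 0.005057.
Then c = 667.3 − a·360 − b·1036 = 539.41.
At (214, 785): z_contact = 72.91 + 3.97 + 539.41 = 616.29 m.
Depth below ground = 675.4 − 616.29 = 59.1 m.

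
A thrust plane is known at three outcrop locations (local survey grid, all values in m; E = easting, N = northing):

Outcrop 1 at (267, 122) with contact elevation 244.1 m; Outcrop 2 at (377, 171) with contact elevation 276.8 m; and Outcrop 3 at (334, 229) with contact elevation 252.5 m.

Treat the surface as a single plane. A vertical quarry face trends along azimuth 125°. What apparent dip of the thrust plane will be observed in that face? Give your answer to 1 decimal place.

21.0°

Let the plane be z = a·E + b·N + c.
Outcrop 2−Outcrop 1: 110a + 49b = 32.7;  Outcrop 3−Outcrop 1: 67a + 107b = 8.4.
Solving gives a = 0.36377, b = −0.14928.
Unit vector along 125° is (sin 125°, cos 125°) = (0.8192, -0.5736).
Slope in that direction = a·(0.8192) + b·(-0.5736) = 0.38360.
Apparent dip = arctan|0.38360| = 21.0° (true dip is 21.5°, so apparent ≤ true as expected).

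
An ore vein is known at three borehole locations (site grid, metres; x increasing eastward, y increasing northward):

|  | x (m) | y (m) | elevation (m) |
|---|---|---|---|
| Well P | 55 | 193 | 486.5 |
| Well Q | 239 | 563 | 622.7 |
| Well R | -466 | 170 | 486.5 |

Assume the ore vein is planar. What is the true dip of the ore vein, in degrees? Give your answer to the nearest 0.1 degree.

20.6°

Two edge vectors: Well P→Well Q = (184, 370, 136.2), Well P→Well R = (-521, -23, 0).
Normal n = (Well P→Well Q) × (Well P→Well R) = (3132.6, -70960.2, 188538).
So ∂z/∂x = −n_x/n_z = −0.01662 and ∂z/∂y = −n_y/n_z = 0.37637.
Gradient magnitude |∇z| = √(a² + b²) = √(0.00028 + 0.14165) = 0.37674.
True dip = arctan(0.37674) = 20.6°, dipping toward S (azimuth ≈ 177°).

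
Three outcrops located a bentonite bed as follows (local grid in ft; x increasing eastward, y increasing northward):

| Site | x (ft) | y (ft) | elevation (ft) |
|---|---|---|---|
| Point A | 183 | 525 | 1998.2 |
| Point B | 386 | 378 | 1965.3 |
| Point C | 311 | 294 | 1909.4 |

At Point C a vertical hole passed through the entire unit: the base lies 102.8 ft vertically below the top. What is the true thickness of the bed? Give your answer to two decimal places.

90.87 ft

Two edge vectors: Point A→Point B = (203, -147, -32.9), Point A→Point C = (128, -231, -88.8).
Normal n = (Point A→Point B) × (Point A→Point C) = (5453.7, 13815.2, -28077).
So ∂z/∂x = −n_x/n_z = 0.19424 and ∂z/∂y = −n_y/n_z = 0.49205.
|∇z| = √(a²+b²) = 0.52900, so dip δ = arctan(0.52900) = 27.88°.
True thickness = vertical thickness × cos δ = 102.8 × cos 27.88° = 90.87 ft.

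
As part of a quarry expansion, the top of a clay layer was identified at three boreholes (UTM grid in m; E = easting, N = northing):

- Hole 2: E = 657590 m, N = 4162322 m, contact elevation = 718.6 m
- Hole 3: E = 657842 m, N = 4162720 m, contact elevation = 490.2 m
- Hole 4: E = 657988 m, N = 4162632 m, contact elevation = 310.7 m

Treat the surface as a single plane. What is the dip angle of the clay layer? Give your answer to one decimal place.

Two edge vectors: Hole 2→Hole 3 = (252, 398, -228.4), Hole 2→Hole 4 = (398, 310, -407.9).
Normal n = (Hole 2→Hole 3) × (Hole 2→Hole 4) = (-91540.2, 11887.6, -80284).
So ∂z/∂E = −n_x/n_z = −1.14020 and ∂z/∂N = −n_y/n_z = 0.14807.
Gradient magnitude |∇z| = √(a² + b²) = √(1.30007 + 0.02192) = 1.14978.
True dip = arctan(1.14978) = 49.0°, dipping toward E (azimuth ≈ 097°).

49.0°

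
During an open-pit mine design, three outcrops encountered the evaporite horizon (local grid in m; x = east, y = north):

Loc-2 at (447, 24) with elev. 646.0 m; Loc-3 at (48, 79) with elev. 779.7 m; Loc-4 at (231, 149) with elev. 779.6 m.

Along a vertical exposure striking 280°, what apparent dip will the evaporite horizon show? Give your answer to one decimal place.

Let the plane be z = a·x + b·y + c.
Loc-3−Loc-2: −399a + 55b = 133.7;  Loc-4−Loc-2: −216a + 125b = 133.6.
Solving gives a = −0.24647, b = 0.64291.
Unit vector along 280° is (sin 280°, cos 280°) = (-0.9848, 0.1736).
Slope in that direction = a·(-0.9848) + b·(0.1736) = 0.35436.
Apparent dip = arctan|0.35436| = 19.5° (true dip is 34.5°, so apparent ≤ true as expected).

19.5°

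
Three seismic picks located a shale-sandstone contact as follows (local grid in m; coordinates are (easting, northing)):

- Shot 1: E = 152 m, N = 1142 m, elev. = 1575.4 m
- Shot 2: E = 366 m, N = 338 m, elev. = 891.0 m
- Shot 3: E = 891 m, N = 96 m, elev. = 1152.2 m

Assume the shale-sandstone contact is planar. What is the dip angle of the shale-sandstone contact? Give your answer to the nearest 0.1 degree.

Let the plane be z = a·E + b·N + c.
Shot 2−Shot 1: 214a − 804b = −684.4;  Shot 3−Shot 1: 739a − 1046b = −423.2.
Solving gives a = 1.01436, b = 1.12124.
Gradient magnitude |∇z| = √(a² + b²) = √(1.02893 + 1.25717) = 1.51198.
True dip = arctan(1.51198) = 56.5°, dipping toward SW (azimuth ≈ 222°).

56.5°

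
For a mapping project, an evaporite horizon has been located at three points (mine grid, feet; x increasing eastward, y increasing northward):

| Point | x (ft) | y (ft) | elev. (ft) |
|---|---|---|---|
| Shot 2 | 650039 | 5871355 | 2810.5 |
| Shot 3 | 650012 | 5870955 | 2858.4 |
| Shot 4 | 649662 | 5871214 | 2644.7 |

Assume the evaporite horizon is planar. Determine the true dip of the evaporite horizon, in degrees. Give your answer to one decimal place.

27.5°

Two edge vectors: Shot 2→Shot 3 = (-27, -400, 47.9), Shot 2→Shot 4 = (-377, -141, -165.8).
Normal n = (Shot 2→Shot 3) × (Shot 2→Shot 4) = (73073.9, -22534.9, -146993).
So ∂z/∂x = −n_x/n_z = 0.49713 and ∂z/∂y = −n_y/n_z = −0.15331.
Gradient magnitude |∇z| = √(a² + b²) = √(0.24713 + 0.02350) = 0.52023.
True dip = arctan(0.52023) = 27.5°, dipping toward WNW (azimuth ≈ 287°).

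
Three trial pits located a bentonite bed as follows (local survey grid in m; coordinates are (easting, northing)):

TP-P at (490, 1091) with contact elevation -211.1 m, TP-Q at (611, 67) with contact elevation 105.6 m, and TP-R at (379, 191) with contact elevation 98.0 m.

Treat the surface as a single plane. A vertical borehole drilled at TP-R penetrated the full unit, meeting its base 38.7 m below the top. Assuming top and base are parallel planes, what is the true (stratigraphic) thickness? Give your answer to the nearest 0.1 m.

36.5 m

Let the plane be z = a·E + b·N + c.
TP-Q−TP-P: 121a − 1024b = 316.7;  TP-R−TP-P: −111a − 900b = 309.1.
Solving gives a = −0.14148, b = −0.32600.
|∇z| = √(a²+b²) = 0.35537, so dip δ = arctan(0.35537) = 19.56°.
True thickness = vertical thickness × cos δ = 38.7 × cos 19.56° = 36.5 m.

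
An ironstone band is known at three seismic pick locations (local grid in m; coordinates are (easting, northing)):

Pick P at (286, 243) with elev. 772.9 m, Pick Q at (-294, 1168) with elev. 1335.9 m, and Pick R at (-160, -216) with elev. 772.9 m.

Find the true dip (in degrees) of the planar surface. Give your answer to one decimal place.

28.0°

Two edge vectors: Pick P→Pick Q = (-580, 925, 563), Pick P→Pick R = (-446, -459, 0).
Normal n = (Pick P→Pick Q) × (Pick P→Pick R) = (258417, -251098, 678770).
So ∂z/∂E = −n_x/n_z = −0.38071 and ∂z/∂N = −n_y/n_z = 0.36993.
Gradient magnitude |∇z| = √(a² + b²) = √(0.14494 + 0.13685) = 0.53084.
True dip = arctan(0.53084) = 28.0°, dipping toward SE (azimuth ≈ 134°).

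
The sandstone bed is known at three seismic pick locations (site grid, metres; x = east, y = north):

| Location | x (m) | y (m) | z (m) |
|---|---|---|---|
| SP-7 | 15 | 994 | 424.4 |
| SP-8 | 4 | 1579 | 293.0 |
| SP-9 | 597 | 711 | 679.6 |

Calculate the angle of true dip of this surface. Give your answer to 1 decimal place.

Two edge vectors: SP-7→SP-8 = (-11, 585, -131.4), SP-7→SP-9 = (582, -283, 255.2).
Normal n = (SP-7→SP-8) × (SP-7→SP-9) = (112105.8, -73667.6, -337357).
So ∂z/∂x = −n_x/n_z = 0.33231 and ∂z/∂y = −n_y/n_z = −0.21837.
Gradient magnitude |∇z| = √(a² + b²) = √(0.11043 + 0.04768) = 0.39763.
True dip = arctan(0.39763) = 21.7°, dipping toward WNW (azimuth ≈ 303°).

21.7°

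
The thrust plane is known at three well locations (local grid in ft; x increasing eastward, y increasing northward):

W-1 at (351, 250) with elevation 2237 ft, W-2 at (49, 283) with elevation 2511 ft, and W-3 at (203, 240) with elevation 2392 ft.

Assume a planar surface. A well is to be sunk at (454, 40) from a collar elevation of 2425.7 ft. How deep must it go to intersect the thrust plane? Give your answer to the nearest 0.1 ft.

Two edge vectors: W-1→W-2 = (-302, 33, 274), W-1→W-3 = (-148, -10, 155).
Normal n = (W-1→W-2) × (W-1→W-3) = (7855, 6258, 7904).
So ∂z/∂x = −n_x/n_z = −0.99380 and ∂z/∂y = −n_y/n_z = −0.79175.
Intercept c from W-1: 2237 + 348.82 + 197.94 = 2783.76.
At (454, 40): z_contact = −451.19 − 31.67 + 2783.76 = 2300.91 ft.
Depth below ground = 2425.7 − 2300.91 = 124.8 ft.

124.8 ft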